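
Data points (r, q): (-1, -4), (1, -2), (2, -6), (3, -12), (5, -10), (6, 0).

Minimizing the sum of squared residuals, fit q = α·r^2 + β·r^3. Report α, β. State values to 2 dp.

α = -2.54, β = 0.42

From the data, Σr^2·r^2 = 2020, Σr^2·r^3 = 11176, Σr^3·r^3 = 63076.
Moment sums: Σr^2·q = -388, Σr^3·q = -1620.
Δ = 2020·63076 − 11176² = 2510544.
α = ((-388)·63076 − 11176·(-1620))/2510544 = -398023/156909; β = (2020·(-1620) − 11176·(-388))/2510544 = 66493/156909.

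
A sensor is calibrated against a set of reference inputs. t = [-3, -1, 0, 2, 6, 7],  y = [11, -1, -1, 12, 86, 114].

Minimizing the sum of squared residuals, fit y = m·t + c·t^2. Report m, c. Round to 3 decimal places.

The normal equations are: 99·m + 539·c = 1306;  539·m + 3795·c = 8828.
Δ = 99·3795 − 539² = 85184.
m = (1306·3795 − 539·8828)/85184 = 8999/3872; c = (99·8828 − 539·1306)/85184 = 7729/3872.

m = 2.324, c = 1.996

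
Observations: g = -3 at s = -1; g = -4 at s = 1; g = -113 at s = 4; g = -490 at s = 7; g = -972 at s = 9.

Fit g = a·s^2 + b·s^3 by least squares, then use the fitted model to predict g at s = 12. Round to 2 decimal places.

The normal system XᵀX·[a, b]ᵀ = Xᵀg is [[9220, 76880]; [76880, 653188]]·[a, b]ᵀ = [-104557, -883891]ᵀ.
Eliminating b: 653188·(row 1) − 76880·(row 2) gives 111858960·a = 653188·(-104557) − 76880·(-883891) = -341837636, so a = -85459409/27964740.
Then b = ((-883891) − 76880·(-85459409/27964740))/653188 = -5556643/5592948.
At s = 12: ĝ = (-85459409/27964740)·(144) + (-5556643/5592948)·(1728) = -5026295868/2330395.

ĝ = -2156.84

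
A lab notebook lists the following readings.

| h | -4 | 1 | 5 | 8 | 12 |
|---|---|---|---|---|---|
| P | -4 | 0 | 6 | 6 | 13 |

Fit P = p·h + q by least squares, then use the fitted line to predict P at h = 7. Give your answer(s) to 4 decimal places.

P̂ = 6.8747

The normal system MᵀM·[p, q]ᵀ = MᵀP is [[250, 22]; [22, 5]]·[p, q]ᵀ = [250, 21]ᵀ.
det = 250·5 − 22² = 766.
p = (250·5 − 22·21)/766 = 394/383; q = (250·21 − 22·250)/766 = -125/383.
At h = 7: P̂ = (394/383)·(7) + (-125/383)·(1) = 2633/383.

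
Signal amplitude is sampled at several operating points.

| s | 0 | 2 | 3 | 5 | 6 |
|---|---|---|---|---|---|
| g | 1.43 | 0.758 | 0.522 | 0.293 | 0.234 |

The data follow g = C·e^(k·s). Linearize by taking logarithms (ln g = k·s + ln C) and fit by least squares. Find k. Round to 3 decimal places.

k = -0.305

Linearized form: ln g = k·s + ln C. From the 5 transformed points,
Σs = 16.0000, Σ(s)² = 74.0000, Σln g = -3.2495, Σs·ln g = -17.3569.
Equations: 74.0000·k + 16.0000·ln C = -17.3569;  16.0000·k + 5·ln C = -3.2495.
Solving (det = 114.0000): k = -0.30520, ln C = 0.32673.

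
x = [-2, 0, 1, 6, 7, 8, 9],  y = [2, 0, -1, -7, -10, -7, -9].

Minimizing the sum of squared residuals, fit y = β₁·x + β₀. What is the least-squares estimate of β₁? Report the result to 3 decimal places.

Normal-equation sums: Σx·x = 235, Σx = 29, Σ1 = 7.
Moment sums: Σx·y = -254, Σy = -32.
So AᵀA·[β₁, β₀]ᵀ = Aᵀy: [[235, 29]; [29, 7]]·[β₁, β₀]ᵀ = [-254, -32]ᵀ.
Determinant 235·7 − 29² = 804.
β₁ = ((-254)·7 − 29·(-32))/804 = -425/402; β₀ = (235·(-32) − 29·(-254))/804 = -77/402.

β₁ = -1.057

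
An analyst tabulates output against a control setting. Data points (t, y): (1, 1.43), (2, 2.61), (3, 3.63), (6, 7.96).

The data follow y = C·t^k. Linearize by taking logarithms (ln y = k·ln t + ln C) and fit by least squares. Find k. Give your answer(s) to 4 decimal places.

k = 0.9511

Taking logs, ln y = k·ln t + ln C, so regress ln y on ln t.
Sums: Σln t = 3.5835, Σ(ln t)² = 4.8978, Σln y = 4.6807, Σln t·ln y = 5.7982.
Normal system: [[4.8978, 3.5835]; [3.5835, 4]]·[k, ln C]ᵀ = [5.7982, 4.6807]ᵀ.
Δ = 4.8978·4 − (3.5835)² = 6.7496; k = (5.7982·4 − 3.5835·4.6807)/6.7496 = 0.95110, ln C = (4.8978·4.6807 − 3.5835·5.7982)/6.7496 = 0.31810.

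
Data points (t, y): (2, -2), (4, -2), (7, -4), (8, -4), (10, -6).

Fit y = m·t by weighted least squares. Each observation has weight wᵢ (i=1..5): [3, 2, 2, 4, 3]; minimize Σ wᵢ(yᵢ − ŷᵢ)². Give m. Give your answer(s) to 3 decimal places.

Setting ∂/∂m … = 0 gives: 698·m = -392.
(Σwᵢ·t·t = 698, Σwᵢ·t·y = -392.)
Hence m = -392 / 698 ≈ -0.561605.

m = -0.562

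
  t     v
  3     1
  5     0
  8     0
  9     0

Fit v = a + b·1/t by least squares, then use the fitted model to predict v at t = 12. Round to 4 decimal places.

Forming MᵀM = [[4, 277/360]; [277/360, 23209/129600]] and Mᵀv = [1, 1/3]ᵀ gives MᵀM·[a, b]ᵀ = Mᵀv.
det = 4·(23209/129600) − (277/360)² = 5369/43200.
a = (1·(23209/129600) − (277/360)·(1/3))/(5369/43200) = -1433/2301; b = (4·(1/3) − (277/360)·1)/(5369/43200) = 3480/767.
At t = 12: v̂ = (-1433/2301)·(1) + (3480/767)·(1/12) = -563/2301.

v̂ = -0.2447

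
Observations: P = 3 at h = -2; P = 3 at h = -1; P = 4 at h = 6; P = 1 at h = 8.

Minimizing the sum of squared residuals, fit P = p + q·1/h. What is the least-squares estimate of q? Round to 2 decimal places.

The normal equations are: 4·p + (-29/24)·q = 11;  (-29/24)·p + (745/576)·q = -89/24.
Eliminating q: (745/576)·(row 1) − (-29/24)·(row 2) gives (713/192)·p = (745/576)·11 − (-29/24)·(-89/24) = 2807/288, so p = 5614/2139.
Then q = ((-89/24) − (-29/24)·(5614/2139))/(745/576) = -296/713.

q = -0.42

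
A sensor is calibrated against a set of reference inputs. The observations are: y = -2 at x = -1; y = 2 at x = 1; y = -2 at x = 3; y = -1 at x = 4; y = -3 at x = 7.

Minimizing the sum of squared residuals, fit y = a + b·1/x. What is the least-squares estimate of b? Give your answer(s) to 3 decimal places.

b = 1.688

Setting ∂/∂a … = 0 gives: 5·a + (61/84)·b = -6;  (61/84)·a + (15481/7056)·b = 223/84.
(Σ1 = 5, Σ1/x = 61/84, Σ1/x·1/x = 15481/7056, Σy = -6, Σ1/x·y = 223/84.)
Eliminating b: (15481/7056)·(row 1) − (61/84)·(row 2) gives (18421/1764)·a = (15481/7056)·(-6) − (61/84)·(223/84) = -106489/7056, so a = -106489/73684.
Then b = ((223/84) − (61/84)·(-106489/73684))/(15481/7056) = 31101/18421.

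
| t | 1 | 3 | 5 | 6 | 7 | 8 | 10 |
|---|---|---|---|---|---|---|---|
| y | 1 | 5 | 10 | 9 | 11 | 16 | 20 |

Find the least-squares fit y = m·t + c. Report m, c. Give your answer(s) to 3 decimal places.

m = 2.049, c = -1.423

From the data, Σt·t = 284, Σt = 40, Σ1 = 7.
And Σt·y = 525, Σy = 72.
So MᵀM·[m, c]ᵀ = Mᵀy: [[284, 40]; [40, 7]]·[m, c]ᵀ = [525, 72]ᵀ.
det = 284·7 − 40² = 388.
m = (525·7 − 40·72)/388 = 795/388; c = (284·72 − 40·525)/388 = -138/97.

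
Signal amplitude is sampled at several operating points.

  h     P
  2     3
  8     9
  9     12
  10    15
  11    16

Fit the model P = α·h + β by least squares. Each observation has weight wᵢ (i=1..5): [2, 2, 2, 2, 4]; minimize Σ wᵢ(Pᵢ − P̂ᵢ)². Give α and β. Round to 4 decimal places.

α = 1.4696, β = -0.6580

The normal equations are: 982·α + 102·β = 1376;  102·α + 12·β = 142.
(Σwᵢ·h·h = 982, Σwᵢ·h = 102, Σwᵢ·1 = 12, Σwᵢ·h·P = 1376, Σwᵢ·P = 142.)
Δ = 982·12 − 102² = 1380.
α = (1376·12 − 102·142)/1380 = 169/115; β = (982·142 − 102·1376)/1380 = -227/345.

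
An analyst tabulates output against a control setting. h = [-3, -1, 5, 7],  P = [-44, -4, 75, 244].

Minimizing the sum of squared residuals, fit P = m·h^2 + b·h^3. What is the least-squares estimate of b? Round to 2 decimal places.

b = 0.99

Normal-equation sums: Σh^2·h^2 = 3108, Σh^2·h^3 = 19688, Σh^3·h^3 = 134004.
And Σh^2·P = 13431, Σh^3·P = 94259.
det = 3108·134004 − 19688² = 28867088.
m = (13431·134004 − 19688·94259)/28867088 = -13990867/7216772; b = (3108·94259 − 19688·13431)/28867088 = 7131861/7216772.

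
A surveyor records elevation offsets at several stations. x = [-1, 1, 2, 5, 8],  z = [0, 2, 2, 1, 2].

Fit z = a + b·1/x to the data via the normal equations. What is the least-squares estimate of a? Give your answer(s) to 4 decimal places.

a = 1.2255

Entries of MᵀM: Σ1 = 5, Σ1/x = 33/40, Σ1/x·1/x = 3689/1600.
For Mᵀz: Σz = 7, Σ1/x·z = 69/20.
Eliminating b: (3689/1600)·(row 1) − (33/40)·(row 2) gives (4339/400)·a = (3689/1600)·7 − (33/40)·(69/20) = 21269/1600, so a = 21269/17356.
Then b = ((69/20) − (33/40)·(21269/17356))/(3689/1600) = 4590/4339.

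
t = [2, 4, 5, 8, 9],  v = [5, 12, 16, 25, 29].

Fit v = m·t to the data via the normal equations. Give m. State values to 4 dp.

Setting ∂/∂m … = 0 gives: 190·m = 599.
(Σt·t = 190, Σt·v = 599.)
m = 599/190 = 3.15263.

m = 3.1526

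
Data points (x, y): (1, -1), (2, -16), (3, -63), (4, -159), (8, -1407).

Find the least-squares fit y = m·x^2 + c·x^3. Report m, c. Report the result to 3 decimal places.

Normal-equation sums: Σx^2·x^2 = 4450, Σx^2·x^3 = 34068, Σx^3·x^3 = 267034.
Moment sums: Σx^2·y = -93224, Σx^3·y = -732390.
Δ = 4450·267034 − 34068² = 27672676.
m = ((-93224)·267034 − 34068·(-732390))/27672676 = 14271226/6918169; c = (4450·(-732390) − 34068·(-93224))/27672676 = -20795067/6918169.

m = 2.063, c = -3.006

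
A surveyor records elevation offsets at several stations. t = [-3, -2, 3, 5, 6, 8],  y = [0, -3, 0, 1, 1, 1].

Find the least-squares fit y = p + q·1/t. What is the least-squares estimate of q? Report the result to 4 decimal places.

AᵀA·[p, q]ᵀ = Aᵀy reads: 6·p + (-1/120)·q = 0;  (-1/120)·p + (889/1600)·q = 239/120.
Determinant 6·(889/1600) − (-1/120)² = 9601/2880.
p = (0·(889/1600) − (-1/120)·(239/120))/(9601/2880) = 239/48005; q = (6·(239/120) − (-1/120)·0)/(9601/2880) = 34416/9601.

q = 3.5846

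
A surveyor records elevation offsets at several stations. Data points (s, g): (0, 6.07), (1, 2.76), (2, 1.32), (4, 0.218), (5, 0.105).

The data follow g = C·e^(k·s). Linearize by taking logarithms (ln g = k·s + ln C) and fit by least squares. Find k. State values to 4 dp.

k = -0.8231

Taking logs, ln g = k·s + ln C, so regress ln g on s.
Σs = 12.0000, Σ(s)² = 46.0000, Σln g = -0.6808, Σs·ln g = -15.7915.
Normal system: [[46.0000, 12.0000]; [12.0000, 5]]·[k, ln C]ᵀ = [-15.7915, -0.6808]ᵀ.
Δ = 46.0000·5 − (12.0000)² = 86.0000; k = (-15.7915·5 − 12.0000·-0.6808)/86.0000 = -0.82311, ln C = (46.0000·-0.6808 − 12.0000·-15.7915)/86.0000 = 1.83930.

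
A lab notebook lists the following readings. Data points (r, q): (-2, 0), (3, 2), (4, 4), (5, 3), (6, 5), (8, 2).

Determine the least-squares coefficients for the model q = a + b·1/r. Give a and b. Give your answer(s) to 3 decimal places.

Forming XᵀX = [[6, 23/40]; [23/40, 7301/14400]] and Xᵀq = [16, 67/20]ᵀ gives XᵀX·[a, b]ᵀ = Xᵀq.
Determinant 6·(7301/14400) − (23/40)² = 2603/960.
a = (16·(7301/14400) − (23/40)·(67/20))/(2603/960) = 89078/39045; b = (6·(67/20) − (23/40)·16)/(2603/960) = 10464/2603.

a = 2.281, b = 4.020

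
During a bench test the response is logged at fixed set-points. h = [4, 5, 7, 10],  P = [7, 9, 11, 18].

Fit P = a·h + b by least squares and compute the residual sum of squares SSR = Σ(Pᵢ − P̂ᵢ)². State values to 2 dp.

SSR = 1.79

Normal-equation sums: Σh·h = 190, Σh = 26, Σ1 = 4.
And Σh·P = 330, ΣP = 45.
So AᵀA·[a, b]ᵀ = AᵀP: [[190, 26]; [26, 4]]·[a, b]ᵀ = [330, 45]ᵀ.
Eliminating b: 4·(row 1) − 26·(row 2) gives 84·a = 4·330 − 26·45 = 150, so a = 25/14.
Then b = (45 − 26·(25/14))/4 = -5/14.
Residuals: 3/14, 3/7, -8/7, 1/2; SSR = 25/14.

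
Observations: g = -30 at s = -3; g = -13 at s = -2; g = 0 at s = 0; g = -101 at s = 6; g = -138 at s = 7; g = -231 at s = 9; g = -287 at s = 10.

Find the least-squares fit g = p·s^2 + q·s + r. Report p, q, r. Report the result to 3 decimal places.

p = -2.972, q = 1.018, r = 0.231

Normal-equation sums: Σs^2·s^2 = 20355, Σs^2·s = 2253, Σs^2 = 279, Σs·s = 279, Σs = 27, Σ1 = 7.
And Σs^2·g = -58131, Σs·g = -6405, Σg = -800.
AᵀA·[p, q, r]ᵀ = Aᵀg becomes [[20355, 2253, 279]; [2253, 279, 27]; [279, 27, 7]]·[p, q, r]ᵀ = [-58131, -6405, -800]ᵀ.
Inverting the 3×3 Gram matrix, [p, q, r]ᵀ = [-265553/89362, 90931/89362, 1475/6383]ᵀ.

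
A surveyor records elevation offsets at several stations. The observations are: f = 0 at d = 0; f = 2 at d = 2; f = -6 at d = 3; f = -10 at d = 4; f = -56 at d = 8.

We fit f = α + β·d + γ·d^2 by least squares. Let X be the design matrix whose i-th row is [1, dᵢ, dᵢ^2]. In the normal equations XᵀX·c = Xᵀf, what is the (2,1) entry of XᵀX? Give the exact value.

Row 2 ↔ basis d, column 1 ↔ basis 1, so (XᵀX)_{2,1} = Σᵢ d = (0)·(1) + (2)·(1) + (3)·(1) + (4)·(1) + (8)·(1) = 17.

17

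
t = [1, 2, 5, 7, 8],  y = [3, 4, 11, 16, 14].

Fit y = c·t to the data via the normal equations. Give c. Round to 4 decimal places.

The normal system XᵀX·[c]ᵀ = Xᵀy is [[143]]·[c]ᵀ = [290]ᵀ.
c = 290/143 = 2.02797.

c = 2.0280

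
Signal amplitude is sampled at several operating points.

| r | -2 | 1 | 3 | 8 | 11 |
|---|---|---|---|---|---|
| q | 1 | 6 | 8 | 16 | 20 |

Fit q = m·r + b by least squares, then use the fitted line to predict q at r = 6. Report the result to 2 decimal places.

Setting ∂/∂m … = 0 gives: 199·m + 21·b = 376;  21·m + 5·b = 51.
Determinant 199·5 − 21² = 554.
m = (376·5 − 21·51)/554 = 809/554; b = (199·51 − 21·376)/554 = 2253/554.
At r = 6: q̂ = (809/554)·(6) + (2253/554)·(1) = 7107/554.

q̂ = 12.83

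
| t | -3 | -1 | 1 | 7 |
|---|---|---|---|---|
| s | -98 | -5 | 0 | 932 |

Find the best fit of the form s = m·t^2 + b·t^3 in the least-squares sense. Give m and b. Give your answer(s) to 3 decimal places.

Sums needed: Σt^2·t^2 = 2484, Σt^2·t^3 = 16564, Σt^3·t^3 = 118380.
And Σt^2·s = 44781, Σt^3·s = 322327.
Normal equations: [[2484, 16564]; [16564, 118380]]·[m, b]ᵀ = [44781, 322327]ᵀ.
Determinant 2484·118380 − 16564² = 19689824.
m = (44781·118380 − 16564·322327)/19689824 = -2365603/1230614; b = (2484·322327 − 16564·44781)/19689824 = 7363473/2461228.

m = -1.922, b = 2.992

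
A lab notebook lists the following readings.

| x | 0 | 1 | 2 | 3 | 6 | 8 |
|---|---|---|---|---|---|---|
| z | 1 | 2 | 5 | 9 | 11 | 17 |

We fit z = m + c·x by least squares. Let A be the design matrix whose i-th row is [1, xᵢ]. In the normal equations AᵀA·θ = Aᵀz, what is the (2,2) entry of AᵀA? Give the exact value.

Row 2 ↔ basis x, column 2 ↔ basis x, so (AᵀA)_{2,2} = Σᵢ (x)·(x) = (0)·(0) + (1)·(1) + (2)·(2) + (3)·(3) + (6)·(6) + (8)·(8) = 114.

114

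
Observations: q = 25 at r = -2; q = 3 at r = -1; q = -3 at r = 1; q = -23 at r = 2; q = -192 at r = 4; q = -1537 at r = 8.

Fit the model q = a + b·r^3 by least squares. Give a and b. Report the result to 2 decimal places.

Setting ∂/∂a … = 0 gives: 6·a + 576·b = -1727;  576·a + 266370·b = -799622.
Determinant 6·266370 − 576² = 1266444.
a = ((-1727)·266370 − 576·(-799622))/1266444 = 93547/211074; b = (6·(-799622) − 576·(-1727))/1266444 = -316915/105537.

a = 0.44, b = -3.00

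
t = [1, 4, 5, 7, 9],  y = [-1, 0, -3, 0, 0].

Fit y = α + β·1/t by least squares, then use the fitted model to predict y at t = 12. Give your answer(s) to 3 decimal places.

ŷ = -0.690

Compute the Gram sums: Σ1 = 5, Σ1/t = 2147/1260, Σ1/t·1/t = 1802329/1587600.
Moment sums: Σy = -4, Σ1/t·y = -8/5.
AᵀA·[α, β]ᵀ = Aᵀy becomes [[5, 2147/1260]; [2147/1260, 1802329/1587600]]·[α, β]ᵀ = [-4, -8/5]ᵀ.
Eliminating β: (1802329/1587600)·(row 1) − (2147/1260)·(row 2) gives (1100509/396900)·α = (1802329/1587600)·(-4) − (2147/1260)·(-8/5) = -720241/396900, so α = -720241/1100509.
Then β = ((-8/5) − (2147/1260)·(-720241/1100509))/(1802329/1587600) = -469980/1100509.
At t = 12: ŷ = (-720241/1100509)·(1) + (-469980/1100509)·(1/12) = -759406/1100509.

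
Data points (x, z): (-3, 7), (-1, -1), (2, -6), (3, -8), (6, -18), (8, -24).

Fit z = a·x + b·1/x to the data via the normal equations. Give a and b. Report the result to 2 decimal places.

a = -3.07, b = 3.57

Forming AᵀA = [[123, 6]; [6, 97/64]] and Aᵀz = [-356, -13]ᵀ gives AᵀA·[a, b]ᵀ = Aᵀz.
Eliminating b: (97/64)·(row 1) − 6·(row 2) gives (9627/64)·a = (97/64)·(-356) − 6·(-13) = -7385/16, so a = -29540/9627.
Then b = ((-13) − 6·(-29540/9627))/(97/64) = 11456/3209.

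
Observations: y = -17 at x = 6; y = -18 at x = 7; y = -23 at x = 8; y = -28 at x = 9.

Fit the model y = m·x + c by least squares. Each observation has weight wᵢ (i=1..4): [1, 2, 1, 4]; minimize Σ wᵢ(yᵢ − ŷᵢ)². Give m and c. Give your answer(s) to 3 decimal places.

m = -4.200, c = 10.100

Sums needed: Σwᵢ·x·x = 522, Σwᵢ·x = 64, Σwᵢ·1 = 8.
And Σwᵢ·x·y = -1546, Σwᵢ·y = -188.
det = 522·8 − 64² = 80.
m = ((-1546)·8 − 64·(-188))/80 = -21/5; c = (522·(-188) − 64·(-1546))/80 = 101/10.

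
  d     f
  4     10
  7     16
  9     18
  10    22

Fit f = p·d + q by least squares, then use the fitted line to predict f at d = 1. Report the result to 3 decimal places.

Entries of AᵀA: Σd·d = 246, Σd = 30, Σ1 = 4.
And Σd·f = 534, Σf = 66.
So AᵀA·[p, q]ᵀ = Aᵀf: [[246, 30]; [30, 4]]·[p, q]ᵀ = [534, 66]ᵀ.
Eliminating q: 4·(row 1) − 30·(row 2) gives 84·p = 4·534 − 30·66 = 156, so p = 13/7.
Then q = (66 − 30·(13/7))/4 = 18/7.
At d = 1: f̂ = (13/7)·(1) + (18/7)·(1) = 31/7.

f̂ = 4.429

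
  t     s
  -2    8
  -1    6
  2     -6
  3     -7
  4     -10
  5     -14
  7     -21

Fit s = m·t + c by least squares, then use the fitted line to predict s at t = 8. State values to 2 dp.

ŝ = -23.78

Forming AᵀA = [[108, 18]; [18, 7]] and Aᵀs = [-312, -44]ᵀ gives AᵀA·[m, c]ᵀ = Aᵀs.
det = 108·7 − 18² = 432.
m = ((-312)·7 − 18·(-44))/432 = -29/9; c = (108·(-44) − 18·(-312))/432 = 2.
At t = 8: ŝ = (-29/9)·(8) + (2)·(1) = -214/9.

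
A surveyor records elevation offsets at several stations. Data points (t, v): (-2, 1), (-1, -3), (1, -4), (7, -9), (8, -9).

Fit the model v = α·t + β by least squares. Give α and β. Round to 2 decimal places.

α = -0.89, β = -2.49

Forming AᵀA = [[119, 13]; [13, 5]] and Aᵀv = [-138, -24]ᵀ gives AᵀA·[α, β]ᵀ = Aᵀv.
Determinant 119·5 − 13² = 426.
α = ((-138)·5 − 13·(-24))/426 = -63/71; β = (119·(-24) − 13·(-138))/426 = -177/71.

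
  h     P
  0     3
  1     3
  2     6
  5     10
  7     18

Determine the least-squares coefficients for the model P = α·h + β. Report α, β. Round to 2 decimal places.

α = 2.09, β = 1.74

Sums needed: Σh·h = 79, Σh = 15, Σ1 = 5.
And Σh·P = 191, ΣP = 40.
So AᵀA·[α, β]ᵀ = AᵀP: [[79, 15]; [15, 5]]·[α, β]ᵀ = [191, 40]ᵀ.
Δ = 79·5 − 15² = 170.
α = (191·5 − 15·40)/170 = 71/34; β = (79·40 − 15·191)/170 = 59/34.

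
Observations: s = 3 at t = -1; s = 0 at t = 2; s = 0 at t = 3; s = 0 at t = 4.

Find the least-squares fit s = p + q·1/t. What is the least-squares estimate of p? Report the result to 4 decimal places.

p = 0.7949

From the data, Σ1 = 4, Σ1/t = 1/12, Σ1/t·1/t = 205/144.
Moment sums: Σs = 3, Σ1/t·s = -3.
Eliminating q: (205/144)·(row 1) − (1/12)·(row 2) gives (91/16)·p = (205/144)·3 − (1/12)·(-3) = 217/48, so p = 31/39.
Then q = ((-3) − (1/12)·(31/39))/(205/144) = -28/13.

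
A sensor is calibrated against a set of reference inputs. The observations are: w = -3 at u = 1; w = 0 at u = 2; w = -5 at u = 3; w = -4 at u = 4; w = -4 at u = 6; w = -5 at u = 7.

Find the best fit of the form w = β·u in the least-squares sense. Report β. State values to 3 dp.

From the data, Σu·u = 115.
For Aᵀw: Σu·w = -93.
β = (-93)/115 = -0.808696.

β = -0.809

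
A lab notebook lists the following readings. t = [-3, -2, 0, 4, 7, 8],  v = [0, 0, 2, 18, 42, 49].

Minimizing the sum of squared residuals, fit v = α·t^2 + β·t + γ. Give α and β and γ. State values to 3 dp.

α = 0.478, β = 2.147, γ = 2.174

Entries of AᵀA: Σt^2·t^2 = 6850, Σt^2·t = 884, Σt^2 = 142, Σt·t = 142, Σt = 14, Σ1 = 6.
For Aᵀv: Σt^2·v = 5482, Σt·v = 758, Σv = 111.
Normal equations: [[6850, 884, 142]; [884, 142, 14]; [142, 14, 6]]·[α, β, γ]ᵀ = [5482, 758, 111]ᵀ.
Row-reducing yields α = 18183/38030, β = 81657/38030, γ = 82691/38030.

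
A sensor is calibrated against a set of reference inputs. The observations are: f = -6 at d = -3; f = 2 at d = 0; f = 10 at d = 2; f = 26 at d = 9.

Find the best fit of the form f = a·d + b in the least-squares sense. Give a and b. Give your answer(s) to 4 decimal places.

Setting ∂/∂a … = 0 gives: 94·a + 8·b = 272;  8·a + 4·b = 32.
(Σd·d = 94, Σd = 8, Σ1 = 4, Σd·f = 272, Σf = 32.)
Δ = 94·4 − 8² = 312.
a = (272·4 − 8·32)/312 = 8/3; b = (94·32 − 8·272)/312 = 8/3.

a = 2.6667, b = 2.6667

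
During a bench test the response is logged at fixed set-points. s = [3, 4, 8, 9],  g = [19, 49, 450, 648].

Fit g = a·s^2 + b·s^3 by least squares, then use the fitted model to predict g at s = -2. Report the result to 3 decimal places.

ĝ = -11.210

The normal equations are: 10994·a + 93084·b = 82243;  93084·a + 798410·b = 706441.
Eliminating b: 798410·(row 1) − 93084·(row 2) gives 113088484·a = 798410·82243 − 93084·706441 = -94720414, so a = -47360207/56544242.
Then b = (706441 − 93084·(-47360207/56544242))/798410 = 55552471/56544242.
At s = -2: ĝ = (-47360207/56544242)·(4) + (55552471/56544242)·(-8) = -316930298/28272121.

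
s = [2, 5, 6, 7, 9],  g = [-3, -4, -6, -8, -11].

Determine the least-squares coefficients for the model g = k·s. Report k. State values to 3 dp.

k = -1.113

Entries of AᵀA: Σs·s = 195.
Right-hand side: Σs·g = -217.
AᵀA·[k]ᵀ = Aᵀg becomes [[195]]·[k]ᵀ = [-217]ᵀ.
Hence k = -217 / 195 ≈ -1.11282.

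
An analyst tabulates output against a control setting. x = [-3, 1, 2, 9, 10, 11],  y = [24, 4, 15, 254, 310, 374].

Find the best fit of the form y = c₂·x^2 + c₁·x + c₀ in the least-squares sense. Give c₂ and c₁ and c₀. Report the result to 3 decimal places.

c₂ = 2.980, c₁ = 1.208, c₀ = 0.524

Compute the Gram sums: Σx^2·x^2 = 31300, Σx^2·x = 3042, Σx^2 = 316, Σx·x = 316, Σx = 30, Σ1 = 6.
Right-hand side: Σx^2·y = 97108, Σx·y = 9462, Σy = 981.
So AᵀA·[c₂, c₁, c₀]ᵀ = Aᵀy: [[31300, 3042, 316]; [3042, 316, 30]; [316, 30, 6]]·[c₂, c₁, c₀]ᵀ = [97108, 9462, 981]ᵀ.
Row-reducing yields c₂ = 1321557/443510, c₁ = 267948/221755, c₀ = 232403/443510.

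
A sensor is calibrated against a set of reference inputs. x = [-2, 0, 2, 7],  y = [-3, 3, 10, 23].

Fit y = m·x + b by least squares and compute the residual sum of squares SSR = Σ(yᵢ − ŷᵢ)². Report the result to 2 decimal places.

SSR = 1.44

Compute the Gram sums: Σx·x = 57, Σx = 7, Σ1 = 4.
Right-hand side: Σx·y = 187, Σy = 33.
So MᵀM·[m, b]ᵀ = Mᵀy: [[57, 7]; [7, 4]]·[m, b]ᵀ = [187, 33]ᵀ.
Δ = 57·4 − 7² = 179.
m = (187·4 − 7·33)/179 = 517/179; b = (57·33 − 7·187)/179 = 572/179.
Residuals: -75/179, -35/179, 184/179, -74/179; SSR = 258/179.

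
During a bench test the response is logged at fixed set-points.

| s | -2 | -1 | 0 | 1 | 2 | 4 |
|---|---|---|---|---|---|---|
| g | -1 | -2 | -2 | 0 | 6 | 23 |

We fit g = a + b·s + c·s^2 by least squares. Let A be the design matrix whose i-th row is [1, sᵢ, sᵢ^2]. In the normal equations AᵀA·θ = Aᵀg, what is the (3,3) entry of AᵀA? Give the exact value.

290

Row 3 ↔ basis s^2, column 3 ↔ basis s^2, so (AᵀA)_{3,3} = Σᵢ (s^2)·(s^2) = (4)·(4) + (1)·(1) + (0)·(0) + (1)·(1) + (4)·(4) + (16)·(16) = 290.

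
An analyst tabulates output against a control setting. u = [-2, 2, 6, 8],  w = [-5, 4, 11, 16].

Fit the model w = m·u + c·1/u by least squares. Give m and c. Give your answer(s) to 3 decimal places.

m = 1.918, c = 1.218

Normal-equation sums: Σu·u = 108, Σu·1/u = 4, Σ1/u·1/u = 313/576.
Moment sums: Σu·w = 212, Σ1/u·w = 25/3.
Δ = 108·(313/576) − 4² = 683/16.
m = (212·(313/576) − 4·(25/3))/(683/16) = 11789/6147; c = (108·(25/3) − 4·212)/(683/16) = 832/683.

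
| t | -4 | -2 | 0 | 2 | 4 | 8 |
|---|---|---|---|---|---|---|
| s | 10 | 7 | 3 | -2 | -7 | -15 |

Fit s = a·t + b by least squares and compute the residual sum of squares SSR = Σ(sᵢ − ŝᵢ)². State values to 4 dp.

SSR = 1.9000

The normal system AᵀA·[a, b]ᵀ = Aᵀs is [[104, 8]; [8, 6]]·[a, b]ᵀ = [-206, -4]ᵀ.
Eliminating b: 6·(row 1) − 8·(row 2) gives 560·a = 6·(-206) − 8·(-4) = -1204, so a = -43/20.
Then b = ((-4) − 8·(-43/20))/6 = 11/5.
Residuals: -4/5, 1/2, 4/5, 1/10, -3/5, 0; SSR = 19/10.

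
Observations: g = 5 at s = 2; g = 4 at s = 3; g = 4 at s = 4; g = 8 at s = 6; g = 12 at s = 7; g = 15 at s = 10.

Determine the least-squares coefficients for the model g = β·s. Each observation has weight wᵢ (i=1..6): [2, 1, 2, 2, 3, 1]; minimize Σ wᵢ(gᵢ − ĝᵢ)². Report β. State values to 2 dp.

β = 1.53

Normal-equation sums: Σwᵢ·s·s = 368.
For AᵀWg: Σwᵢ·s·g = 562.
β = 562/368 = 1.52717.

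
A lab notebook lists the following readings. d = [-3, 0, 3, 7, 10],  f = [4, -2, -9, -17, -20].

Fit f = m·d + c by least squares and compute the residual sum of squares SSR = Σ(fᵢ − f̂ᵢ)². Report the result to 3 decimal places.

Compute the Gram sums: Σd·d = 167, Σd = 17, Σ1 = 5.
Moment sums: Σd·f = -358, Σf = -44.
Δ = 167·5 − 17² = 546.
m = ((-358)·5 − 17·(-44))/546 = -521/273; c = (167·(-44) − 17·(-358))/546 = -631/273.
Residuals: 160/273, 85/273, -263/273, -121/91, 127/91; SSR = 1388/273.

SSR = 5.084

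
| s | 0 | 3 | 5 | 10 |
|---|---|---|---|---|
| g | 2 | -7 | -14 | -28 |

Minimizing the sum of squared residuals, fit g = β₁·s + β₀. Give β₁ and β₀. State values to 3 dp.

Sums needed: Σs·s = 134, Σs = 18, Σ1 = 4.
Moment sums: Σs·g = -371, Σg = -47.
So AᵀA·[β₁, β₀]ᵀ = Aᵀg: [[134, 18]; [18, 4]]·[β₁, β₀]ᵀ = [-371, -47]ᵀ.
Eliminating β₀: 4·(row 1) − 18·(row 2) gives 212·β₁ = 4·(-371) − 18·(-47) = -638, so β₁ = -319/106.
Then β₀ = ((-47) − 18·(-319/106))/4 = 95/53.

β₁ = -3.009, β₀ = 1.792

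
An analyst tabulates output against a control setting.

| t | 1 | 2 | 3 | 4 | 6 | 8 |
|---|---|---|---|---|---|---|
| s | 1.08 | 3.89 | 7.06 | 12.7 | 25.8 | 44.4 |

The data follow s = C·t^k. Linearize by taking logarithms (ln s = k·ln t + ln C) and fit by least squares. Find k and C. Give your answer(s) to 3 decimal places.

With ln sᵢ as the transformed response and ln tᵢ as the regressor:
Sums: Σln t = 7.0493, Σ(ln t)² = 11.1437, Σln s = 12.9750, Σln t·ln s = 20.3239.
Normal system: [[11.1437, 7.0493]; [7.0493, 6]]·[k, ln C]ᵀ = [20.3239, 12.9750]ᵀ.
Δ = 11.1437·6 − (7.0493)² = 17.1702; k = (20.3239·6 − 7.0493·12.9750)/17.1702 = 1.77511, ln C = (11.1437·12.9750 − 7.0493·20.3239)/17.1702 = 0.07697, so C = exp(0.07697) = 1.08001.

k = 1.775, C = 1.080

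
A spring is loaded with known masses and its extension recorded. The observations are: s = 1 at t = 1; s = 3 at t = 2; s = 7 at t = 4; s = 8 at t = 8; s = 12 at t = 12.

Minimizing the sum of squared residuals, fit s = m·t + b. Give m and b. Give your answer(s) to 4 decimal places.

Normal-equation sums: Σt·t = 229, Σt = 27, Σ1 = 5.
And Σt·s = 243, Σs = 31.
Eliminating b: 5·(row 1) − 27·(row 2) gives 416·m = 5·243 − 27·31 = 378, so m = 189/208.
Then b = (31 − 27·(189/208))/5 = 269/208.

m = 0.9087, b = 1.2933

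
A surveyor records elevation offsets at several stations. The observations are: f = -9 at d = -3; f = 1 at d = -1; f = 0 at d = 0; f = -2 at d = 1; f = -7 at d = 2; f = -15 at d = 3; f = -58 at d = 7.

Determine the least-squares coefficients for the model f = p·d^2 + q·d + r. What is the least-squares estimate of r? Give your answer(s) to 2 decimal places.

Entries of MᵀM: Σd^2·d^2 = 2581, Σd^2·d = 351, Σd^2 = 73, Σd·d = 73, Σd = 9, Σ1 = 7.
Right-hand side: Σd^2·f = -3087, Σd·f = -441, Σf = -90.
Inverting the 3×3 Gram matrix, [p, q, r]ᵀ = [-1611/1522, -6579/7610, -2691/3805]ᵀ.

r = -0.71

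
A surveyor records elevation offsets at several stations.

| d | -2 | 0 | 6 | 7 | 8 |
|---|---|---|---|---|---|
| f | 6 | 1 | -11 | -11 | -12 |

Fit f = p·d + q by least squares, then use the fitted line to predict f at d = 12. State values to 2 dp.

f̂ = -20.46

The normal equations are: 153·p + 19·q = -251;  19·p + 5·q = -27.
Eliminating q: 5·(row 1) − 19·(row 2) gives 404·p = 5·(-251) − 19·(-27) = -742, so p = -371/202.
Then q = ((-27) − 19·(-371/202))/5 = 319/202.
At d = 12: f̂ = (-371/202)·(12) + (319/202)·(1) = -4133/202.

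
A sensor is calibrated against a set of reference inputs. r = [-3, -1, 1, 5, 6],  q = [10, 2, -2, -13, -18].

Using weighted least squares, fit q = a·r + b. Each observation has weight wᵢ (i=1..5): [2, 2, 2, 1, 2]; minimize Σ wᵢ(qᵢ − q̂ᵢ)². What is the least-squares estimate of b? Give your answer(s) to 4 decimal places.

b = 0.4084

Sums needed: Σwᵢ·r·r = 119, Σwᵢ·r = 11, Σwᵢ·1 = 9.
For MᵀWq: Σwᵢ·r·q = -349, Σwᵢ·q = -29.
Determinant 119·9 − 11² = 950.
a = ((-349)·9 − 11·(-29))/950 = -1411/475; b = (119·(-29) − 11·(-349))/950 = 194/475.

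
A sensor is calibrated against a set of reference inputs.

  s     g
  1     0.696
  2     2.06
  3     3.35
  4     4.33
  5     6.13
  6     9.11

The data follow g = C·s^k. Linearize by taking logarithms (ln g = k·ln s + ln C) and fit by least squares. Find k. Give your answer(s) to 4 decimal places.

k = 1.3660

Taking logs, ln g = k·ln s + ln C, so regress ln g on ln s.
Σln s = 6.5793, Σ(ln s)² = 9.4099, Σln g = 7.0574, Σln s·ln g = 10.7377.
Equations: 9.4099·k + 6.5793·ln C = 10.7377;  6.5793·k + 6·ln C = 7.0574.
Slope k = (n·Σln s·ln g − Σln s·Σln g)/(n·Σ(ln s)² − (Σln s)²) = (6·10.7377 − 6.5793·7.0574)/13.1729 = 1.36598; ln C = (Σln g − k·Σln s)/n = -0.32162.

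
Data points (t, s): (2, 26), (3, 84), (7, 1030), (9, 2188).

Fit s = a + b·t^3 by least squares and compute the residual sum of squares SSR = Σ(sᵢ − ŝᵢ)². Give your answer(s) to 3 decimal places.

Entries of XᵀX: Σ1 = 4, Σt^3 = 1107, Σt^3·t^3 = 649883.
For Xᵀs: Σs = 3328, Σt^3·s = 1950818.
Determinant 4·649883 − 1107² = 1374083.
a = (3328·649883 − 1107·1950818)/1374083 = 3255098/1374083; b = (4·1950818 − 1107·3328)/1374083 = 4119176/1374083.
Residuals: -482348/1374083, 950122/1374083, -826976/1374083, 359202/1374083; SSR = 1417896/1374083.

SSR = 1.032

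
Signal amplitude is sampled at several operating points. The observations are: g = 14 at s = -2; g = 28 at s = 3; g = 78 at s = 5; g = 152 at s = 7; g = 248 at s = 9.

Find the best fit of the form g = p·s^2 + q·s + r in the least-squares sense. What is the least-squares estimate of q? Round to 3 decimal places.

q = -0.035

The normal equations are: 9684·p + 1216·q + 168·r = 29794;  1216·p + 168·q + 22·r = 3742;  168·p + 22·q + 5·r = 520.
(Σs^2·s^2 = 9684, Σs^2·s = 1216, Σs^2 = 168, Σs·s = 168, Σs = 22, Σ1 = 5, Σs^2·g = 29794, Σs·g = 3742, Σg = 520.)
Solving the 3×3 system (Gaussian elimination) gives p = 115037/37658, q = -1333/37658, r = 28527/18829.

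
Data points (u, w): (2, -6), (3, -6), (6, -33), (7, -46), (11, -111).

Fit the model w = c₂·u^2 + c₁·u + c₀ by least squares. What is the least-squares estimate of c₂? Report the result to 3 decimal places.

With design matrix M, MᵀM = [[18435, 1925, 219]; [1925, 219, 29]; [219, 29, 5]] and Mᵀw = [-16951, -1771, -202]ᵀ.
Inverting the 3×3 Gram matrix, [c₂, c₁, c₀]ᵀ = [-23957/25564, 7165/25564, -12513/12782]ᵀ.

c₂ = -0.937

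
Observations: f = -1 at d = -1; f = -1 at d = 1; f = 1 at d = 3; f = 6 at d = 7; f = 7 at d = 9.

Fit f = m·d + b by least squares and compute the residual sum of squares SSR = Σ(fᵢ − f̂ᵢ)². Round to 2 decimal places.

SSR = 2.60

Forming MᵀM = [[141, 19]; [19, 5]] and Mᵀf = [108, 12]ᵀ gives MᵀM·[m, b]ᵀ = Mᵀf.
Δ = 141·5 − 19² = 344.
m = (108·5 − 19·12)/344 = 39/43; b = (141·12 − 19·108)/344 = -45/43.
Residuals: 41/43, -37/43, -29/43, 30/43, -5/43; SSR = 112/43.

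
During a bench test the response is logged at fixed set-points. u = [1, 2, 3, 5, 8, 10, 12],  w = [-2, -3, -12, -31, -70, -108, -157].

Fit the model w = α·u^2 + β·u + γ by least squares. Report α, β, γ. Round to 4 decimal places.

α = -1.0266, β = -0.6994, γ = 0.2723

With design matrix X, XᵀX = [[35555, 3401, 347]; [3401, 347, 41]; [347, 41, 7]] and Xᵀw = [-38785, -3723, -383]ᵀ.
Inverting the 3×3 Gram matrix, [α, β, γ]ᵀ = [-39631/38604, -26999/38604, 876/3217]ᵀ.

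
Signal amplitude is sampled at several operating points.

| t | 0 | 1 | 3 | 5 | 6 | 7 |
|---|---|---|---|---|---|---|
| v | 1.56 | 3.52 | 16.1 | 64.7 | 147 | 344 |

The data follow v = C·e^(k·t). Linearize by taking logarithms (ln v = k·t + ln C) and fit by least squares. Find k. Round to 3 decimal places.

Let Y = ln v. Fitting Y = k·t + ln C by least squares:
XᵀX = [[120.0000, 22.0000]; [22.0000, 6]], rhs = [101.2708, 19.4828]ᵀ  (here Σt = 22.0000, Σ(t)² = 120.0000, Σln v = 19.4828, Σt·ln v = 101.2708).
Solving (det = 236.0000): k = 0.75849, ln C = 0.46601.

k = 0.758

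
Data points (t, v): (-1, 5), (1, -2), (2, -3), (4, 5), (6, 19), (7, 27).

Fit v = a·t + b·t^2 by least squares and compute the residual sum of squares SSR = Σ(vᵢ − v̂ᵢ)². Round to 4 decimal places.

SSR = 5.0000

Entries of XᵀX: Σt·t = 107, Σt·t^2 = 631, Σt^2·t^2 = 3971.
And Σt·v = 310, Σt^2·v = 2078.
Normal equations: [[107, 631]; [631, 3971]]·[a, b]ᵀ = [310, 2078]ᵀ.
Eliminating b: 3971·(row 1) − 631·(row 2) gives 26736·a = 3971·310 − 631·2078 = -80208, so a = -3.
Then b = (2078 − 631·(-3))/3971 = 1.
Residuals: 1, 0, -1, 1, 1, -1; SSR = 5.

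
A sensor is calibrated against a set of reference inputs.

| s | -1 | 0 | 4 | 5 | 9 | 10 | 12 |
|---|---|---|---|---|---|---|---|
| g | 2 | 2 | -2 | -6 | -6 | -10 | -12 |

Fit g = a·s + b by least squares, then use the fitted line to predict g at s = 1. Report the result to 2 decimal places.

Sums needed: Σs·s = 367, Σs = 39, Σ1 = 7.
And Σs·g = -338, Σg = -32.
det = 367·7 − 39² = 1048.
a = ((-338)·7 − 39·(-32))/1048 = -559/524; b = (367·(-32) − 39·(-338))/1048 = 719/524.
At s = 1: ĝ = (-559/524)·(1) + (719/524)·(1) = 40/131.

ĝ = 0.31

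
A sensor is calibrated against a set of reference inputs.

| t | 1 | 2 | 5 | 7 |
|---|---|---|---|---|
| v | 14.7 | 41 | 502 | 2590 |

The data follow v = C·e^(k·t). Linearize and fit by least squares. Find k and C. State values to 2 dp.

Linearized form: ln v = k·t + ln C. From the 4 transformed points,
XᵀX = [[79.0000, 15.0000]; [15.0000, 4]], rhs = [96.2239, 20.4794]ᵀ  (here Σt = 15.0000, Σ(t)² = 79.0000, Σln v = 20.4794, Σt·ln v = 96.2239).
Solving (det = 91.0000): k = 0.85389, ln C = 1.91777, so C = exp(1.91777) = 6.80575.

k = 0.85, C = 6.81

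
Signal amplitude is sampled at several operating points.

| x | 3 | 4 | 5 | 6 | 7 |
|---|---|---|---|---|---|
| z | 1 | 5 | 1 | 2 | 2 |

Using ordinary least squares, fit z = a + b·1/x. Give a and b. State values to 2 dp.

The normal equations are: 5·a + (153/140)·b = 11;  (153/140)·a + (46181/176400)·b = 1009/420.
Eliminating b: (46181/176400)·(row 1) − (153/140)·(row 2) gives (1264/11025)·a = (46181/176400)·11 − (153/140)·(1009/420) = 2243/8820, so a = 11215/5056.
Then b = ((1009/420) − (153/140)·(11215/5056))/(46181/176400) = -105/1264.

a = 2.22, b = -0.08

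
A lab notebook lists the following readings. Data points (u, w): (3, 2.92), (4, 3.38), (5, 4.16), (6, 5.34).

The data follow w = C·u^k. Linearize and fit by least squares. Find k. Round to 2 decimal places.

k = 0.86

Taking logs, ln w = k·ln u + ln C, so regress ln w on ln u.
XᵀX = [[8.9295, 5.8861]; [5.8861, 4]], rhs = [8.1615, 5.3902]ᵀ  (here Σln u = 5.8861, Σ(ln u)² = 8.9295, Σln w = 5.3902, Σln u·ln w = 8.1615).
Solving (det = 1.0716): k = 0.85722, ln C = 0.08612.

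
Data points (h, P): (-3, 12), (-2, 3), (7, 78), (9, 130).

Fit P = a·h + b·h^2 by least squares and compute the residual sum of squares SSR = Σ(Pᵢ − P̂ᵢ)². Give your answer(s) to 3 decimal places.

MᵀM·[a, b]ᵀ = MᵀP reads: 143·a + 1037·b = 1674;  1037·a + 9059·b = 14472.
(Σh·h = 143, Σh·h^2 = 1037, Σh^2·h^2 = 9059, Σh·P = 1674, Σh^2·P = 14472.)
Eliminating b: 9059·(row 1) − 1037·(row 2) gives 220068·a = 9059·1674 − 1037·14472 = 157302, so a = 8739/12226.
Then b = (14472 − 1037·(8739/12226))/9059 = 18531/12226.
Residuals: 3075/6113, -9984/6113, -7782/6113, 4859/6113; SSR = 31622/6113.

SSR = 5.173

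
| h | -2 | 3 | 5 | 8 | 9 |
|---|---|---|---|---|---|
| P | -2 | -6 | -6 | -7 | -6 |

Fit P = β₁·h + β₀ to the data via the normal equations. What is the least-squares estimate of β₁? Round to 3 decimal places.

Sums needed: Σh·h = 183, Σh = 23, Σ1 = 5.
Right-hand side: Σh·P = -154, ΣP = -27.
Eliminating β₀: 5·(row 1) − 23·(row 2) gives 386·β₁ = 5·(-154) − 23·(-27) = -149, so β₁ = -149/386.
Then β₀ = ((-27) − 23·(-149/386))/5 = -1399/386.

β₁ = -0.386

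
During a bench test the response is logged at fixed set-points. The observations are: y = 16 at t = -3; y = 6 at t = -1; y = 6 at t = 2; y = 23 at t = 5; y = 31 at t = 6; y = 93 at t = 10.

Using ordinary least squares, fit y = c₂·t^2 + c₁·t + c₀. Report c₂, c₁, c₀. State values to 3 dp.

c₂ = 1.015, c₁ = -1.252, c₀ = 3.517

Entries of MᵀM: Σt^2·t^2 = 12019, Σt^2·t = 1321, Σt^2 = 175, Σt·t = 175, Σt = 19, Σ1 = 6.
Moment sums: Σt^2·y = 11165, Σt·y = 1189, Σy = 175.
Inverting the 3×3 Gram matrix, [c₂, c₁, c₀]ᵀ = [627523/618060, -773647/618060, 362313/103010]ᵀ.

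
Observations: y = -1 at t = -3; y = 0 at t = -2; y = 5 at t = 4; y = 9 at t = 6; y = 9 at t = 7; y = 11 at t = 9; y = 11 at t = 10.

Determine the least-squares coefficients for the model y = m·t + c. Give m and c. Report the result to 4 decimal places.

m = 0.9774, c = 1.9574

Setting ∂/∂m … = 0 gives: 295·m + 31·c = 349;  31·m + 7·c = 44.
(Σt·t = 295, Σt = 31, Σ1 = 7, Σt·y = 349, Σy = 44.)
Determinant 295·7 − 31² = 1104.
m = (349·7 − 31·44)/1104 = 1079/1104; c = (295·44 − 31·349)/1104 = 2161/1104.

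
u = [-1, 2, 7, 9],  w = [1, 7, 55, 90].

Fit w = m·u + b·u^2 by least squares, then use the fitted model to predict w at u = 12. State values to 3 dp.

Sums needed: Σu·u = 135, Σu·u^2 = 1079, Σu^2·u^2 = 8979.
Moment sums: Σu·w = 1208, Σu^2·w = 10014.
XᵀX·[m, b]ᵀ = Xᵀw becomes [[135, 1079]; [1079, 8979]]·[m, b]ᵀ = [1208, 10014]ᵀ.
Eliminating b: 8979·(row 1) − 1079·(row 2) gives 47924·m = 8979·1208 − 1079·10014 = 41526, so m = 20763/23962.
Then b = (10014 − 1079·(20763/23962))/8979 = 24229/23962.
At u = 12: ŵ = (20763/23962)·(12) + (24229/23962)·(144) = 1869066/11981.

ŵ = 156.003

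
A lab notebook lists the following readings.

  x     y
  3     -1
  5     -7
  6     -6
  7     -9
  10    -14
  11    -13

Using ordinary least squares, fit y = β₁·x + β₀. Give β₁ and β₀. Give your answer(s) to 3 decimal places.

MᵀM·[β₁, β₀]ᵀ = Mᵀy reads: 340·β₁ + 42·β₀ = -420;  42·β₁ + 6·β₀ = -50.
det = 340·6 − 42² = 276.
β₁ = ((-420)·6 − 42·(-50))/276 = -35/23; β₀ = (340·(-50) − 42·(-420))/276 = 160/69.

β₁ = -1.522, β₀ = 2.319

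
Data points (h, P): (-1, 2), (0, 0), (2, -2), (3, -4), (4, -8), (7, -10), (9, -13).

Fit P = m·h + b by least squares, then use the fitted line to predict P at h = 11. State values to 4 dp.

P̂ = -16.3989

The normal system AᵀA·[m, b]ᵀ = AᵀP is [[160, 24]; [24, 7]]·[m, b]ᵀ = [-237, -35]ᵀ.
Δ = 160·7 − 24² = 544.
m = ((-237)·7 − 24·(-35))/544 = -819/544; b = (160·(-35) − 24·(-237))/544 = 11/68.
At h = 11: P̂ = (-819/544)·(11) + (11/68)·(1) = -8921/544.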